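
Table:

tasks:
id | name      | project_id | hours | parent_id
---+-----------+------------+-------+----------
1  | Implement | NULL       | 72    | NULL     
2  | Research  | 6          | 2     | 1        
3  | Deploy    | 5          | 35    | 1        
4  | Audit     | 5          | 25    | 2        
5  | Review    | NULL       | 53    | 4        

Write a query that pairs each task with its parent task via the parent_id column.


This is a self-join: tasks is joined to a second copy of itself, matching each row's parent_id to another row's id. Use LEFT JOIN so rows with parent_id=NULL are kept.
  - task 1 (Implement): parent_id=NULL -> NULL
  - task 2 (Research): parent_id=1 -> Implement
  - task 3 (Deploy): parent_id=1 -> Implement
  - task 4 (Audit): parent_id=2 -> Research
  - task 5 (Review): parent_id=4 -> Audit

SQL:
SELECT a.name AS item, b.name AS parent
FROM tasks a
LEFT JOIN tasks b ON a.parent_id = b.id

Result:
item      | parent   
----------+----------
Implement | NULL     
Research  | Implement
Deploy    | Implement
Audit     | Research 
Review    | Audit    


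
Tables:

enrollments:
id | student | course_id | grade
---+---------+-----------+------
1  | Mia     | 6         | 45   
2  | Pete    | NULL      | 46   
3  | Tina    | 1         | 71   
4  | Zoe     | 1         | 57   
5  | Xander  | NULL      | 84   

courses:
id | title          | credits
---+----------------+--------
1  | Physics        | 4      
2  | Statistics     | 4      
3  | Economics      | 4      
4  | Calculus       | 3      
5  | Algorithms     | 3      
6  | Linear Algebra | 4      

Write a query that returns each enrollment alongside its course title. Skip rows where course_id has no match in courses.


INNER JOIN keeps only enrollments rows whose course_id matches an id in courses. Walk through each enrollment:
  - enrollment 1 (Mia): course_id=6 -> matches Linear Algebra
  - enrollment 2 (Pete): course_id=NULL, no match -> dropped
  - enrollment 3 (Tina): course_id=1 -> matches Physics
  - enrollment 4 (Zoe): course_id=1 -> matches Physics
  - enrollment 5 (Xander): course_id=NULL, no match -> dropped
So 2 of 5 rows are dropped.

SQL:
SELECT a.student, b.title AS course
FROM enrollments a
INNER JOIN courses b ON a.course_id = b.id

Result:
student | course        
--------+---------------
Mia     | Linear Algebra
Tina    | Physics       
Zoe     | Physics       


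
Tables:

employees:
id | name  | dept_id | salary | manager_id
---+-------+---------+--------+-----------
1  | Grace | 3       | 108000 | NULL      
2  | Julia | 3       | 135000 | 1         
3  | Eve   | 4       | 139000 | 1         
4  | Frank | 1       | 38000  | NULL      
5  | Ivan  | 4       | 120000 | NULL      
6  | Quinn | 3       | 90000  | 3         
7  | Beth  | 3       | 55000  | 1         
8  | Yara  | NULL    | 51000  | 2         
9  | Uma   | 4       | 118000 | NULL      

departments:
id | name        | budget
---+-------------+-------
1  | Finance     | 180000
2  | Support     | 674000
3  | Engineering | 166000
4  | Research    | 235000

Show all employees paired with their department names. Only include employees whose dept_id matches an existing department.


INNER JOIN keeps only employees rows whose dept_id matches an id in departments. Walk through each employee:
  - employee 1 (Grace): dept_id=3 -> matches Engineering
  - employee 2 (Julia): dept_id=3 -> matches Engineering
  - employee 3 (Eve): dept_id=4 -> matches Research
  - employee 4 (Frank): dept_id=1 -> matches Finance
  - employee 5 (Ivan): dept_id=4 -> matches Research
  - employee 6 (Quinn): dept_id=3 -> matches Engineering
  - employee 7 (Beth): dept_id=3 -> matches Engineering
  - employee 8 (Yara): dept_id=NULL, no match -> dropped
  - employee 9 (Uma): dept_id=4 -> matches Research
So 1 of 9 rows is dropped.

SQL:
SELECT a.name, b.name AS department
FROM employees a
INNER JOIN departments b ON a.dept_id = b.id

Result:
name  | department 
------+------------
Grace | Engineering
Julia | Engineering
Eve   | Research   
Frank | Finance    
Ivan  | Research   
Quinn | Engineering
Beth  | Engineering
Uma   | Research   


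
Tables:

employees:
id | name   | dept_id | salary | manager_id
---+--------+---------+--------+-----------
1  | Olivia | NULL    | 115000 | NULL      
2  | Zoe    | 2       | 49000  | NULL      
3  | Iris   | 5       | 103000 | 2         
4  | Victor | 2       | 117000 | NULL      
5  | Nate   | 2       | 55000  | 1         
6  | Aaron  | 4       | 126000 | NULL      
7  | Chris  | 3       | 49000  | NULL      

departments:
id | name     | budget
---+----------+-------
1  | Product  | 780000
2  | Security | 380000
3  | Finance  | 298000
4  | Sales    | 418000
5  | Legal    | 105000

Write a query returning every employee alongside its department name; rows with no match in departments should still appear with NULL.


LEFT JOIN keeps every row from employees (the left table); where dept_id has no match in departments, the department columns become NULL. Walk through each employee:
  - employee 1 (Olivia): dept_id=NULL, no match -> kept with NULL
  - employee 2 (Zoe): dept_id=2 -> matches Security
  - employee 3 (Iris): dept_id=5 -> matches Legal
  - employee 4 (Victor): dept_id=2 -> matches Security
  - employee 5 (Nate): dept_id=2 -> matches Security
  - employee 6 (Aaron): dept_id=4 -> matches Sales
  - employee 7 (Chris): dept_id=3 -> matches Finance
All 7 rows appear; 1 has NULL department.

SQL:
SELECT a.name, b.name AS department
FROM employees a
LEFT JOIN departments b ON a.dept_id = b.id

Result:
name   | department
-------+-----------
Olivia | NULL      
Zoe    | Security  
Iris   | Legal     
Victor | Security  
Nate   | Security  
Aaron  | Sales     
Chris  | Finance   


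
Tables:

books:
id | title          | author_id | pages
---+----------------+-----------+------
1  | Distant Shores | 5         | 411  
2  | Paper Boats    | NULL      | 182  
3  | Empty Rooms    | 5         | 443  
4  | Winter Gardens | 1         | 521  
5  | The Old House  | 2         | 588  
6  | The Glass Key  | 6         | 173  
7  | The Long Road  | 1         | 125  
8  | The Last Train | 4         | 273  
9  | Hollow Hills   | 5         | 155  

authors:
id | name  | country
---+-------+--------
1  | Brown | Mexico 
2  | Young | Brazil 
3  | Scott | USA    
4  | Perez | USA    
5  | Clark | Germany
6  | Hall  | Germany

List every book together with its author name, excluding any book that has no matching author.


INNER JOIN keeps only books rows whose author_id matches an id in authors. Walk through each book:
  - book 1 (Distant Shores): author_id=5 -> matches Clark
  - book 2 (Paper Boats): author_id=NULL, no match -> dropped
  - book 3 (Empty Rooms): author_id=5 -> matches Clark
  - book 4 (Winter Gardens): author_id=1 -> matches Brown
  - book 5 (The Old House): author_id=2 -> matches Young
  - book 6 (The Glass Key): author_id=6 -> matches Hall
  - book 7 (The Long Road): author_id=1 -> matches Brown
  - book 8 (The Last Train): author_id=4 -> matches Perez
  - book 9 (Hollow Hills): author_id=5 -> matches Clark
So 1 of 9 rows is dropped.

SQL:
SELECT a.title, b.name AS author
FROM books a
INNER JOIN authors b ON a.author_id = b.id

Result:
title          | author
---------------+-------
Distant Shores | Clark 
Empty Rooms    | Clark 
Winter Gardens | Brown 
The Old House  | Young 
The Glass Key  | Hall  
The Long Road  | Brown 
The Last Train | Perez 
Hollow Hills   | Clark 


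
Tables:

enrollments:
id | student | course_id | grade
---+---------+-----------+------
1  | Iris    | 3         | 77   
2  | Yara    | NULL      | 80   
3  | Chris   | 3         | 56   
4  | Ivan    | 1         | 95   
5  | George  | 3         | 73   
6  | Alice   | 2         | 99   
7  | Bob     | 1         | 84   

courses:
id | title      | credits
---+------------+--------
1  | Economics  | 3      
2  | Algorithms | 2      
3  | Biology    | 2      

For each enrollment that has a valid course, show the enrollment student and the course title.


INNER JOIN keeps only enrollments rows whose course_id matches an id in courses. Walk through each enrollment:
  - enrollment 1 (Iris): course_id=3 -> matches Biology
  - enrollment 2 (Yara): course_id=NULL, no match -> dropped
  - enrollment 3 (Chris): course_id=3 -> matches Biology
  - enrollment 4 (Ivan): course_id=1 -> matches Economics
  - enrollment 5 (George): course_id=3 -> matches Biology
  - enrollment 6 (Alice): course_id=2 -> matches Algorithms
  - enrollment 7 (Bob): course_id=1 -> matches Economics
So 1 of 7 rows is dropped.

SQL:
SELECT a.student, b.title AS course
FROM enrollments a
INNER JOIN courses b ON a.course_id = b.id

Result:
student | course    
--------+-----------
Iris    | Biology   
Chris   | Biology   
Ivan    | Economics 
George  | Biology   
Alice   | Algorithms
Bob     | Economics 


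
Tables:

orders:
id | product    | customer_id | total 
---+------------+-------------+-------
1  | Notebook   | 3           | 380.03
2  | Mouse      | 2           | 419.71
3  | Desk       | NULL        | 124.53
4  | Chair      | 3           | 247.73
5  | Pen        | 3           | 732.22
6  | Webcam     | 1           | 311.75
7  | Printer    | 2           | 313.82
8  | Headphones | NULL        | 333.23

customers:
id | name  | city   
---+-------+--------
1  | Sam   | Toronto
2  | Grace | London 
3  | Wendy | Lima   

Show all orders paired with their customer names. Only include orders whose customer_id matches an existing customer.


INNER JOIN keeps only orders rows whose customer_id matches an id in customers. Walk through each order:
  - order 1 (Notebook): customer_id=3 -> matches Wendy
  - order 2 (Mouse): customer_id=2 -> matches Grace
  - order 3 (Desk): customer_id=NULL, no match -> dropped
  - order 4 (Chair): customer_id=3 -> matches Wendy
  - order 5 (Pen): customer_id=3 -> matches Wendy
  - order 6 (Webcam): customer_id=1 -> matches Sam
  - order 7 (Printer): customer_id=2 -> matches Grace
  - order 8 (Headphones): customer_id=NULL, no match -> dropped
So 2 of 8 rows are dropped.

SQL:
SELECT a.product, b.name AS customer
FROM orders a
INNER JOIN customers b ON a.customer_id = b.id

Result:
product  | customer
---------+---------
Notebook | Wendy   
Mouse    | Grace   
Chair    | Wendy   
Pen      | Wendy   
Webcam   | Sam     
Printer  | Grace   


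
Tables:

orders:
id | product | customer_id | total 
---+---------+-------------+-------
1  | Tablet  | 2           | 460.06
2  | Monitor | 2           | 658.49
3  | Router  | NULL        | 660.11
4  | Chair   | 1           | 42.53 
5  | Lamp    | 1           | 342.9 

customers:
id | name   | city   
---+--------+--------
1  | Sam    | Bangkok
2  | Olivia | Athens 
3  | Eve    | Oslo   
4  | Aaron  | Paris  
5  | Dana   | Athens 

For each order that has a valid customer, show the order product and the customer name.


INNER JOIN keeps only orders rows whose customer_id matches an id in customers. Walk through each order:
  - order 1 (Tablet): customer_id=2 -> matches Olivia
  - order 2 (Monitor): customer_id=2 -> matches Olivia
  - order 3 (Router): customer_id=NULL, no match -> dropped
  - order 4 (Chair): customer_id=1 -> matches Sam
  - order 5 (Lamp): customer_id=1 -> matches Sam
So 1 of 5 rows is dropped.

SQL:
SELECT a.product, b.name AS customer
FROM orders a
INNER JOIN customers b ON a.customer_id = b.id

Result:
product | customer
--------+---------
Tablet  | Olivia  
Monitor | Olivia  
Chair   | Sam     
Lamp    | Sam     


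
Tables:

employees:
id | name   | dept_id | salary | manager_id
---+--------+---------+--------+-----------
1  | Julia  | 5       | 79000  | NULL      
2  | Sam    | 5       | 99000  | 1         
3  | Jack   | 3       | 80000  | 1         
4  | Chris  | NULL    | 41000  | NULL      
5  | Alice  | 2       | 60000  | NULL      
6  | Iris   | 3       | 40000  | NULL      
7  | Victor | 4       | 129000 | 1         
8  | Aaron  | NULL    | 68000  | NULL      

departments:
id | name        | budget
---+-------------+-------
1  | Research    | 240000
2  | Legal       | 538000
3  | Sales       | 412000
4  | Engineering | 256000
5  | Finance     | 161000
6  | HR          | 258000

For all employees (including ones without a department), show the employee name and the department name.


LEFT JOIN keeps every row from employees (the left table); where dept_id has no match in departments, the department columns become NULL. Walk through each employee:
  - employee 1 (Julia): dept_id=5 -> matches Finance
  - employee 2 (Sam): dept_id=5 -> matches Finance
  - employee 3 (Jack): dept_id=3 -> matches Sales
  - employee 4 (Chris): dept_id=NULL, no match -> kept with NULL
  - employee 5 (Alice): dept_id=2 -> matches Legal
  - employee 6 (Iris): dept_id=3 -> matches Sales
  - employee 7 (Victor): dept_id=4 -> matches Engineering
  - employee 8 (Aaron): dept_id=NULL, no match -> kept with NULL
All 8 rows appear; 2 have NULL department.

SQL:
SELECT a.name, b.name AS department
FROM employees a
LEFT JOIN departments b ON a.dept_id = b.id

Result:
name   | department 
-------+------------
Julia  | Finance    
Sam    | Finance    
Jack   | Sales      
Chris  | NULL       
Alice  | Legal      
Iris   | Sales      
Victor | Engineering
Aaron  | NULL       


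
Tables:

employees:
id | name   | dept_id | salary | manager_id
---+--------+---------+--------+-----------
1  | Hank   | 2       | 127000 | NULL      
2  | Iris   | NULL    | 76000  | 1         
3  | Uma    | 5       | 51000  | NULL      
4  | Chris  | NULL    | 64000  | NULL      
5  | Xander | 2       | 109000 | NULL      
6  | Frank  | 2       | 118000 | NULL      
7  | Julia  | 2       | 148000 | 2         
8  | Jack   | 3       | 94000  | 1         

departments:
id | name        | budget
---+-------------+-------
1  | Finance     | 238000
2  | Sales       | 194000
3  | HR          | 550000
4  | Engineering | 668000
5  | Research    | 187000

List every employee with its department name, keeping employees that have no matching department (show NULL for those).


LEFT JOIN keeps every row from employees (the left table); where dept_id has no match in departments, the department columns become NULL. Walk through each employee:
  - employee 1 (Hank): dept_id=2 -> matches Sales
  - employee 2 (Iris): dept_id=NULL, no match -> kept with NULL
  - employee 3 (Uma): dept_id=5 -> matches Research
  - employee 4 (Chris): dept_id=NULL, no match -> kept with NULL
  - employee 5 (Xander): dept_id=2 -> matches Sales
  - employee 6 (Frank): dept_id=2 -> matches Sales
  - employee 7 (Julia): dept_id=2 -> matches Sales
  - employee 8 (Jack): dept_id=3 -> matches HR
All 8 rows appear; 2 have NULL department.

SQL:
SELECT a.name, b.name AS department
FROM employees a
LEFT JOIN departments b ON a.dept_id = b.id

Result:
name   | department
-------+-----------
Hank   | Sales     
Iris   | NULL      
Uma    | Research  
Chris  | NULL      
Xander | Sales     
Frank  | Sales     
Julia  | Sales     
Jack   | HR        


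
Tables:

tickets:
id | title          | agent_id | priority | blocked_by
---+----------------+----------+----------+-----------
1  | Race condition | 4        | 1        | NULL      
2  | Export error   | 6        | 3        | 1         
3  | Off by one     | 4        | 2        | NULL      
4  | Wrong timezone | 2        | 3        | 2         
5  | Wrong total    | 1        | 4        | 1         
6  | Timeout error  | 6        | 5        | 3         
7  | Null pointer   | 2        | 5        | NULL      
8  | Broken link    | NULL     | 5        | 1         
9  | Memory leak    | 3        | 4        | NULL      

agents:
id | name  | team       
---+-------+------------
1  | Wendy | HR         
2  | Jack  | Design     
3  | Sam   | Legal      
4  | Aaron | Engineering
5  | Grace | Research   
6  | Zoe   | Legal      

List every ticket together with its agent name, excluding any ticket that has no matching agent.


INNER JOIN keeps only tickets rows whose agent_id matches an id in agents. Walk through each ticket:
  - ticket 1 (Race condition): agent_id=4 -> matches Aaron
  - ticket 2 (Export error): agent_id=6 -> matches Zoe
  - ticket 3 (Off by one): agent_id=4 -> matches Aaron
  - ticket 4 (Wrong timezone): agent_id=2 -> matches Jack
  - ticket 5 (Wrong total): agent_id=1 -> matches Wendy
  - ticket 6 (Timeout error): agent_id=6 -> matches Zoe
  - ticket 7 (Null pointer): agent_id=2 -> matches Jack
  - ticket 8 (Broken link): agent_id=NULL, no match -> dropped
  - ticket 9 (Memory leak): agent_id=3 -> matches Sam
So 1 of 9 rows is dropped.

SQL:
SELECT a.title, b.name AS agent
FROM tickets a
INNER JOIN agents b ON a.agent_id = b.id

Result:
title          | agent
---------------+------
Race condition | Aaron
Export error   | Zoe  
Off by one     | Aaron
Wrong timezone | Jack 
Wrong total    | Wendy
Timeout error  | Zoe  
Null pointer   | Jack 
Memory leak    | Sam  


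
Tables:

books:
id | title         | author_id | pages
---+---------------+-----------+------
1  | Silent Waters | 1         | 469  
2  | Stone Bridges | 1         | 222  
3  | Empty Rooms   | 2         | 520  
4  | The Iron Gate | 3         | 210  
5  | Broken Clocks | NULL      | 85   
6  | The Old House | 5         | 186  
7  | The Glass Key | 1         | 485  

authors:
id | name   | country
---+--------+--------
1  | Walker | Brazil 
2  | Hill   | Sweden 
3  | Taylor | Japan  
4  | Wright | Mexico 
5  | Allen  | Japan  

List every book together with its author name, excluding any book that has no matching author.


INNER JOIN keeps only books rows whose author_id matches an id in authors. Walk through each book:
  - book 1 (Silent Waters): author_id=1 -> matches Walker
  - book 2 (Stone Bridges): author_id=1 -> matches Walker
  - book 3 (Empty Rooms): author_id=2 -> matches Hill
  - book 4 (The Iron Gate): author_id=3 -> matches Taylor
  - book 5 (Broken Clocks): author_id=NULL, no match -> dropped
  - book 6 (The Old House): author_id=5 -> matches Allen
  - book 7 (The Glass Key): author_id=1 -> matches Walker
So 1 of 7 rows is dropped.

SQL:
SELECT a.title, b.name AS author
FROM books a
INNER JOIN authors b ON a.author_id = b.id

Result:
title         | author
--------------+-------
Silent Waters | Walker
Stone Bridges | Walker
Empty Rooms   | Hill  
The Iron Gate | Taylor
The Old House | Allen 
The Glass Key | Walker


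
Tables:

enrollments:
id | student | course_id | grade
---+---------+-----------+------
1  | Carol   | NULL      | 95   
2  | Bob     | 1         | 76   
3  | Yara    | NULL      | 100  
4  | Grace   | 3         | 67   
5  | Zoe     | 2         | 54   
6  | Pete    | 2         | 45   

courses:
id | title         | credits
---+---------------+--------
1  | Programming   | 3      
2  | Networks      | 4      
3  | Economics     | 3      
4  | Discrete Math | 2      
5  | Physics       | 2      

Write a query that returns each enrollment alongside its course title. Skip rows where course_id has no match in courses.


INNER JOIN keeps only enrollments rows whose course_id matches an id in courses. Walk through each enrollment:
  - enrollment 1 (Carol): course_id=NULL, no match -> dropped
  - enrollment 2 (Bob): course_id=1 -> matches Programming
  - enrollment 3 (Yara): course_id=NULL, no match -> dropped
  - enrollment 4 (Grace): course_id=3 -> matches Economics
  - enrollment 5 (Zoe): course_id=2 -> matches Networks
  - enrollment 6 (Pete): course_id=2 -> matches Networks
So 2 of 6 rows are dropped.

SQL:
SELECT a.student, b.title AS course
FROM enrollments a
INNER JOIN courses b ON a.course_id = b.id

Result:
student | course     
--------+------------
Bob     | Programming
Grace   | Economics  
Zoe     | Networks   
Pete    | Networks   


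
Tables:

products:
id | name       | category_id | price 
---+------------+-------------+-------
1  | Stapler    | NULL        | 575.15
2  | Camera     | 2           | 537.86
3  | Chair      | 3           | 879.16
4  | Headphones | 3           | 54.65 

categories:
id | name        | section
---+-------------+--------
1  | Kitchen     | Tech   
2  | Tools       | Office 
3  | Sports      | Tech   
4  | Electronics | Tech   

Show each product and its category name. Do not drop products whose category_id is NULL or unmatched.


LEFT JOIN keeps every row from products (the left table); where category_id has no match in categories, the category columns become NULL. Walk through each product:
  - product 1 (Stapler): category_id=NULL, no match -> kept with NULL
  - product 2 (Camera): category_id=2 -> matches Tools
  - product 3 (Chair): category_id=3 -> matches Sports
  - product 4 (Headphones): category_id=3 -> matches Sports
All 4 rows appear; 1 has NULL category.

SQL:
SELECT a.name, b.name AS category
FROM products a
LEFT JOIN categories b ON a.category_id = b.id

Result:
name       | category
-----------+---------
Stapler    | NULL    
Camera     | Tools   
Chair      | Sports  
Headphones | Sports  


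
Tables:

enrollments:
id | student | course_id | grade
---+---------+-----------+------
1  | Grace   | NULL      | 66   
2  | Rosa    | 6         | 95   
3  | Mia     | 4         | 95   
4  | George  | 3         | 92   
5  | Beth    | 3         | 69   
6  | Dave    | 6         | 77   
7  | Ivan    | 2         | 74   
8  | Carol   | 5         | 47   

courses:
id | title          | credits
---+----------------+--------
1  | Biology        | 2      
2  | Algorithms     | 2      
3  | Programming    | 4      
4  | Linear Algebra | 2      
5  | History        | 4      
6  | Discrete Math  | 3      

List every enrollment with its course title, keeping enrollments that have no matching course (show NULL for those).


LEFT JOIN keeps every row from enrollments (the left table); where course_id has no match in courses, the course columns become NULL. Walk through each enrollment:
  - enrollment 1 (Grace): course_id=NULL, no match -> kept with NULL
  - enrollment 2 (Rosa): course_id=6 -> matches Discrete Math
  - enrollment 3 (Mia): course_id=4 -> matches Linear Algebra
  - enrollment 4 (George): course_id=3 -> matches Programming
  - enrollment 5 (Beth): course_id=3 -> matches Programming
  - enrollment 6 (Dave): course_id=6 -> matches Discrete Math
  - enrollment 7 (Ivan): course_id=2 -> matches Algorithms
  - enrollment 8 (Carol): course_id=5 -> matches History
All 8 rows appear; 1 has NULL course.

SQL:
SELECT a.student, b.title AS course
FROM enrollments a
LEFT JOIN courses b ON a.course_id = b.id

Result:
student | course        
--------+---------------
Grace   | NULL          
Rosa    | Discrete Math 
Mia     | Linear Algebra
George  | Programming   
Beth    | Programming   
Dave    | Discrete Math 
Ivan    | Algorithms    
Carol   | History       


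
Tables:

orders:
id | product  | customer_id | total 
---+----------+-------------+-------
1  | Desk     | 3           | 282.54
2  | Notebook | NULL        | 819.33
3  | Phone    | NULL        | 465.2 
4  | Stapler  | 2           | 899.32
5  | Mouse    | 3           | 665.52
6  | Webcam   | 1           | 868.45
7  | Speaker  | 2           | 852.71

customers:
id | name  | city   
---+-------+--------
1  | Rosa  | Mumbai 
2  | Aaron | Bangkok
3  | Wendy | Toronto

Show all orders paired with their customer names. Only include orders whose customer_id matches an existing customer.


INNER JOIN keeps only orders rows whose customer_id matches an id in customers. Walk through each order:
  - order 1 (Desk): customer_id=3 -> matches Wendy
  - order 2 (Notebook): customer_id=NULL, no match -> dropped
  - order 3 (Phone): customer_id=NULL, no match -> dropped
  - order 4 (Stapler): customer_id=2 -> matches Aaron
  - order 5 (Mouse): customer_id=3 -> matches Wendy
  - order 6 (Webcam): customer_id=1 -> matches Rosa
  - order 7 (Speaker): customer_id=2 -> matches Aaron
So 2 of 7 rows are dropped.

SQL:
SELECT a.product, b.name AS customer
FROM orders a
INNER JOIN customers b ON a.customer_id = b.id

Result:
product | customer
--------+---------
Desk    | Wendy   
Stapler | Aaron   
Mouse   | Wendy   
Webcam  | Rosa    
Speaker | Aaron   


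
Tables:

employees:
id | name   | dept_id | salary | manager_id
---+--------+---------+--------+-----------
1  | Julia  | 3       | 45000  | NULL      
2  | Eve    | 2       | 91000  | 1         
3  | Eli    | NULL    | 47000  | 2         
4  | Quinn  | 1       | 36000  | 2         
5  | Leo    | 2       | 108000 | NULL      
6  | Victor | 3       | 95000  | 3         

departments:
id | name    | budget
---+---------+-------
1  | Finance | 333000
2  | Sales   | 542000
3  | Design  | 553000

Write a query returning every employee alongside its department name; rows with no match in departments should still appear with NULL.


LEFT JOIN keeps every row from employees (the left table); where dept_id has no match in departments, the department columns become NULL. Walk through each employee:
  - employee 1 (Julia): dept_id=3 -> matches Design
  - employee 2 (Eve): dept_id=2 -> matches Sales
  - employee 3 (Eli): dept_id=NULL, no match -> kept with NULL
  - employee 4 (Quinn): dept_id=1 -> matches Finance
  - employee 5 (Leo): dept_id=2 -> matches Sales
  - employee 6 (Victor): dept_id=3 -> matches Design
All 6 rows appear; 1 has NULL department.

SQL:
SELECT a.name, b.name AS department
FROM employees a
LEFT JOIN departments b ON a.dept_id = b.id

Result:
name   | department
-------+-----------
Julia  | Design    
Eve    | Sales     
Eli    | NULL      
Quinn  | Finance   
Leo    | Sales     
Victor | Design    


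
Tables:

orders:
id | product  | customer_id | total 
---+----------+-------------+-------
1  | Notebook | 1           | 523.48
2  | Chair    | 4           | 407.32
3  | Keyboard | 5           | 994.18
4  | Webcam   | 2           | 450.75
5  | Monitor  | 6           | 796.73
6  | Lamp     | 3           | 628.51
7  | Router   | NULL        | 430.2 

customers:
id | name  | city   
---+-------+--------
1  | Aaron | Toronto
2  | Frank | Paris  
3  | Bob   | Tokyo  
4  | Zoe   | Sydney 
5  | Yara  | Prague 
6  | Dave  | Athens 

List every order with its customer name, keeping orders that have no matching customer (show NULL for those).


LEFT JOIN keeps every row from orders (the left table); where customer_id has no match in customers, the customer columns become NULL. Walk through each order:
  - order 1 (Notebook): customer_id=1 -> matches Aaron
  - order 2 (Chair): customer_id=4 -> matches Zoe
  - order 3 (Keyboard): customer_id=5 -> matches Yara
  - order 4 (Webcam): customer_id=2 -> matches Frank
  - order 5 (Monitor): customer_id=6 -> matches Dave
  - order 6 (Lamp): customer_id=3 -> matches Bob
  - order 7 (Router): customer_id=NULL, no match -> kept with NULL
All 7 rows appear; 1 has NULL customer.

SQL:
SELECT a.product, b.name AS customer
FROM orders a
LEFT JOIN customers b ON a.customer_id = b.id

Result:
product  | customer
---------+---------
Notebook | Aaron   
Chair    | Zoe     
Keyboard | Yara    
Webcam   | Frank   
Monitor  | Dave    
Lamp     | Bob     
Router   | NULL    


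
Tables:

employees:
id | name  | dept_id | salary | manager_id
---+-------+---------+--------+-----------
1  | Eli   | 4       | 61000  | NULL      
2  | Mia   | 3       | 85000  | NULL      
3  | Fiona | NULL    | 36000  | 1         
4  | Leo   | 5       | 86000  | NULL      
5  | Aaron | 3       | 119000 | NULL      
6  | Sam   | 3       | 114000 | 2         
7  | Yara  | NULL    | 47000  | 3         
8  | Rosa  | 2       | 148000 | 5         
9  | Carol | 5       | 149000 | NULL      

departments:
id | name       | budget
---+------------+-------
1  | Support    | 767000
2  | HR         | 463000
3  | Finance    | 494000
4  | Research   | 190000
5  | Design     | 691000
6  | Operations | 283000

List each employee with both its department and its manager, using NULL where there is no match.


Two LEFT JOINs from the same base table employees: one to departments via dept_id, one to employees itself via manager_id. Both are LEFT so every employee is preserved.
Match against departments:
  - employee 1 (Eli): dept_id=4 -> matches Research
  - employee 2 (Mia): dept_id=3 -> matches Finance
  - employee 3 (Fiona): dept_id=NULL, no match -> kept with NULL
  - employee 4 (Leo): dept_id=5 -> matches Design
  - employee 5 (Aaron): dept_id=3 -> matches Finance
  - employee 6 (Sam): dept_id=3 -> matches Finance
  - employee 7 (Yara): dept_id=NULL, no match -> kept with NULL
  - employee 8 (Rosa): dept_id=2 -> matches HR
  - employee 9 (Carol): dept_id=5 -> matches Design
Match against employees (self):
  - employee 1 (Eli): manager_id=NULL -> NULL
  - employee 2 (Mia): manager_id=NULL -> NULL
  - employee 3 (Fiona): manager_id=1 -> Eli
  - employee 4 (Leo): manager_id=NULL -> NULL
  - employee 5 (Aaron): manager_id=NULL -> NULL
  - employee 6 (Sam): manager_id=2 -> Mia
  - employee 7 (Yara): manager_id=3 -> Fiona
  - employee 8 (Rosa): manager_id=5 -> Aaron
  - employee 9 (Carol): manager_id=NULL -> NULL

SQL:
SELECT a.name, b.name AS department, c.name AS manager
FROM employees a
LEFT JOIN departments b ON a.dept_id = b.id
LEFT JOIN employees c ON a.manager_id = c.id

Result:
name  | department | manager
------+------------+--------
Eli   | Research   | NULL   
Mia   | Finance    | NULL   
Fiona | NULL       | Eli    
Leo   | Design     | NULL   
Aaron | Finance    | NULL   
Sam   | Finance    | Mia    
Yara  | NULL       | Fiona  
Rosa  | HR         | Aaron  
Carol | Design     | NULL   


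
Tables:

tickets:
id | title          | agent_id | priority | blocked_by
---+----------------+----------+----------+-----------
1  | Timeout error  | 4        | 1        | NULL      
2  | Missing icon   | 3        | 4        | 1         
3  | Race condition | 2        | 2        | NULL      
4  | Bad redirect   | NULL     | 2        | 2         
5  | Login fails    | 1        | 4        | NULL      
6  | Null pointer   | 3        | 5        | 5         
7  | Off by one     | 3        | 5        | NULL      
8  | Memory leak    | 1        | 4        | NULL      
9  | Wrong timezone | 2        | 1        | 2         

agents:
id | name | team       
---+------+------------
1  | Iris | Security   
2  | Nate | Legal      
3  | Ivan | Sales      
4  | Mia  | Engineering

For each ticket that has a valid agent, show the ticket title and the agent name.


INNER JOIN keeps only tickets rows whose agent_id matches an id in agents. Walk through each ticket:
  - ticket 1 (Timeout error): agent_id=4 -> matches Mia
  - ticket 2 (Missing icon): agent_id=3 -> matches Ivan
  - ticket 3 (Race condition): agent_id=2 -> matches Nate
  - ticket 4 (Bad redirect): agent_id=NULL, no match -> dropped
  - ticket 5 (Login fails): agent_id=1 -> matches Iris
  - ticket 6 (Null pointer): agent_id=3 -> matches Ivan
  - ticket 7 (Off by one): agent_id=3 -> matches Ivan
  - ticket 8 (Memory leak): agent_id=1 -> matches Iris
  - ticket 9 (Wrong timezone): agent_id=2 -> matches Nate
So 1 of 9 rows is dropped.

SQL:
SELECT a.title, b.name AS agent
FROM tickets a
INNER JOIN agents b ON a.agent_id = b.id

Result:
title          | agent
---------------+------
Timeout error  | Mia  
Missing icon   | Ivan 
Race condition | Nate 
Login fails    | Iris 
Null pointer   | Ivan 
Off by one     | Ivan 
Memory leak    | Iris 
Wrong timezone | Nate 


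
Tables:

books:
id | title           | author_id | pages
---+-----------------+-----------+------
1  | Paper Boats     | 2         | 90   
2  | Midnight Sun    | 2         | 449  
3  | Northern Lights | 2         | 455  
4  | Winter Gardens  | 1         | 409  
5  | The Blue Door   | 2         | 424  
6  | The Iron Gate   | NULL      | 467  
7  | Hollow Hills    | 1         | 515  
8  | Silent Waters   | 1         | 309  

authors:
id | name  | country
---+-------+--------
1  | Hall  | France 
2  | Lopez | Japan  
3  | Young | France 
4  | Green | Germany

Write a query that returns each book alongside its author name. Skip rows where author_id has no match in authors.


INNER JOIN keeps only books rows whose author_id matches an id in authors. Walk through each book:
  - book 1 (Paper Boats): author_id=2 -> matches Lopez
  - book 2 (Midnight Sun): author_id=2 -> matches Lopez
  - book 3 (Northern Lights): author_id=2 -> matches Lopez
  - book 4 (Winter Gardens): author_id=1 -> matches Hall
  - book 5 (The Blue Door): author_id=2 -> matches Lopez
  - book 6 (The Iron Gate): author_id=NULL, no match -> dropped
  - book 7 (Hollow Hills): author_id=1 -> matches Hall
  - book 8 (Silent Waters): author_id=1 -> matches Hall
So 1 of 8 rows is dropped.

SQL:
SELECT a.title, b.name AS author
FROM books a
INNER JOIN authors b ON a.author_id = b.id

Result:
title           | author
----------------+-------
Paper Boats     | Lopez 
Midnight Sun    | Lopez 
Northern Lights | Lopez 
Winter Gardens  | Hall  
The Blue Door   | Lopez 
Hollow Hills    | Hall  
Silent Waters   | Hall  


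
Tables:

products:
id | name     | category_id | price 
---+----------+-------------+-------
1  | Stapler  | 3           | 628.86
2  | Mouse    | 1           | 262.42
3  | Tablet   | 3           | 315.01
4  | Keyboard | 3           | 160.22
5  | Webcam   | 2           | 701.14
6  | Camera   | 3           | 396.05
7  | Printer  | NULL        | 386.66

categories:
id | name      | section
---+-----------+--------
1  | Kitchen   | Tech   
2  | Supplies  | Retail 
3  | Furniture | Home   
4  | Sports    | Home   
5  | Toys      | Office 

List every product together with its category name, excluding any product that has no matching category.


INNER JOIN keeps only products rows whose category_id matches an id in categories. Walk through each product:
  - product 1 (Stapler): category_id=3 -> matches Furniture
  - product 2 (Mouse): category_id=1 -> matches Kitchen
  - product 3 (Tablet): category_id=3 -> matches Furniture
  - product 4 (Keyboard): category_id=3 -> matches Furniture
  - product 5 (Webcam): category_id=2 -> matches Supplies
  - product 6 (Camera): category_id=3 -> matches Furniture
  - product 7 (Printer): category_id=NULL, no match -> dropped
So 1 of 7 rows is dropped.

SQL:
SELECT a.name, b.name AS category
FROM products a
INNER JOIN categories b ON a.category_id = b.id

Result:
name     | category 
---------+----------
Stapler  | Furniture
Mouse    | Kitchen  
Tablet   | Furniture
Keyboard | Furniture
Webcam   | Supplies 
Camera   | Furniture


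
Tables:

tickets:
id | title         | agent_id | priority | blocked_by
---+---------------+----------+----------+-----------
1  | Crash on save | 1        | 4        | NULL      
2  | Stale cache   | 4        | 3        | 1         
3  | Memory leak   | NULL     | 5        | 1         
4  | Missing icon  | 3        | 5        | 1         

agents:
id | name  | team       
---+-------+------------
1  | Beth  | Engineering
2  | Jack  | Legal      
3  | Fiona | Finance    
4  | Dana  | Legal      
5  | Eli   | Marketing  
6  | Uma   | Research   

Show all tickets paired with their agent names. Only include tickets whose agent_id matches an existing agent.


INNER JOIN keeps only tickets rows whose agent_id matches an id in agents. Walk through each ticket:
  - ticket 1 (Crash on save): agent_id=1 -> matches Beth
  - ticket 2 (Stale cache): agent_id=4 -> matches Dana
  - ticket 3 (Memory leak): agent_id=NULL, no match -> dropped
  - ticket 4 (Missing icon): agent_id=3 -> matches Fiona
So 1 of 4 rows is dropped.

SQL:
SELECT a.title, b.name AS agent
FROM tickets a
INNER JOIN agents b ON a.agent_id = b.id

Result:
title         | agent
--------------+------
Crash on save | Beth 
Stale cache   | Dana 
Missing icon  | Fiona


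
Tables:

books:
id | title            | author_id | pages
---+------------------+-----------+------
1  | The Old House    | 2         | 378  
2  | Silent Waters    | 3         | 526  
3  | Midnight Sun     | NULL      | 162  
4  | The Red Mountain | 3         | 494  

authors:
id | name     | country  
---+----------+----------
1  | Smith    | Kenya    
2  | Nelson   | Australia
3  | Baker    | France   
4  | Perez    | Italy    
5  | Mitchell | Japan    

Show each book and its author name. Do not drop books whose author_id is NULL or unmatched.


LEFT JOIN keeps every row from books (the left table); where author_id has no match in authors, the author columns become NULL. Walk through each book:
  - book 1 (The Old House): author_id=2 -> matches Nelson
  - book 2 (Silent Waters): author_id=3 -> matches Baker
  - book 3 (Midnight Sun): author_id=NULL, no match -> kept with NULL
  - book 4 (The Red Mountain): author_id=3 -> matches Baker
All 4 rows appear; 1 has NULL author.

SQL:
SELECT a.title, b.name AS author
FROM books a
LEFT JOIN authors b ON a.author_id = b.id

Result:
title            | author
-----------------+-------
The Old House    | Nelson
Silent Waters    | Baker 
Midnight Sun     | NULL  
The Red Mountain | Baker 


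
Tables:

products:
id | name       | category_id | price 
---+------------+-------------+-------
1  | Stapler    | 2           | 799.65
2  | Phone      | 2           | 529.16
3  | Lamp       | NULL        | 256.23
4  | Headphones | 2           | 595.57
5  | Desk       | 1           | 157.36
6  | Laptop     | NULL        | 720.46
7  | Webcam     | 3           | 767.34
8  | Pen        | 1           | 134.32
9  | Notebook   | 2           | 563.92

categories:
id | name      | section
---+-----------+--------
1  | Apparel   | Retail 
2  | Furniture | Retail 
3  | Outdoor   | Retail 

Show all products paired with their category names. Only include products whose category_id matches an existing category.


INNER JOIN keeps only products rows whose category_id matches an id in categories. Walk through each product:
  - product 1 (Stapler): category_id=2 -> matches Furniture
  - product 2 (Phone): category_id=2 -> matches Furniture
  - product 3 (Lamp): category_id=NULL, no match -> dropped
  - product 4 (Headphones): category_id=2 -> matches Furniture
  - product 5 (Desk): category_id=1 -> matches Apparel
  - product 6 (Laptop): category_id=NULL, no match -> dropped
  - product 7 (Webcam): category_id=3 -> matches Outdoor
  - product 8 (Pen): category_id=1 -> matches Apparel
  - product 9 (Notebook): category_id=2 -> matches Furniture
So 2 of 9 rows are dropped.

SQL:
SELECT a.name, b.name AS category
FROM products a
INNER JOIN categories b ON a.category_id = b.id

Result:
name       | category 
-----------+----------
Stapler    | Furniture
Phone      | Furniture
Headphones | Furniture
Desk       | Apparel  
Webcam     | Outdoor  
Pen        | Apparel  
Notebook   | Furniture


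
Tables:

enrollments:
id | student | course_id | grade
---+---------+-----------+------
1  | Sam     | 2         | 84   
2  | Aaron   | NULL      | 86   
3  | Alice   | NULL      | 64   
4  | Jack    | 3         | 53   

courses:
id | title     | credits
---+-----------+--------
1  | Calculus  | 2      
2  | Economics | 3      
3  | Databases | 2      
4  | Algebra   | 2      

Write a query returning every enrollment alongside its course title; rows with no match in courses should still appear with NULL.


LEFT JOIN keeps every row from enrollments (the left table); where course_id has no match in courses, the course columns become NULL. Walk through each enrollment:
  - enrollment 1 (Sam): course_id=2 -> matches Economics
  - enrollment 2 (Aaron): course_id=NULL, no match -> kept with NULL
  - enrollment 3 (Alice): course_id=NULL, no match -> kept with NULL
  - enrollment 4 (Jack): course_id=3 -> matches Databases
All 4 rows appear; 2 have NULL course.

SQL:
SELECT a.student, b.title AS course
FROM enrollments a
LEFT JOIN courses b ON a.course_id = b.id

Result:
student | course   
--------+----------
Sam     | Economics
Aaron   | NULL     
Alice   | NULL     
Jack    | Databases


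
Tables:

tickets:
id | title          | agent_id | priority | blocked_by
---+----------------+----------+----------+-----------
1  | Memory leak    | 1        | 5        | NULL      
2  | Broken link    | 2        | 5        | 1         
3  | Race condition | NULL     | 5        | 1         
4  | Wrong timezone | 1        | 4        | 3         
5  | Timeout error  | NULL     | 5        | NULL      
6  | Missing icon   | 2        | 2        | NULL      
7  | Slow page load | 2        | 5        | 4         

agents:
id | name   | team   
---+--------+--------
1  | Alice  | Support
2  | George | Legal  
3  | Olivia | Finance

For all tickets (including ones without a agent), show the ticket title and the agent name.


LEFT JOIN keeps every row from tickets (the left table); where agent_id has no match in agents, the agent columns become NULL. Walk through each ticket:
  - ticket 1 (Memory leak): agent_id=1 -> matches Alice
  - ticket 2 (Broken link): agent_id=2 -> matches George
  - ticket 3 (Race condition): agent_id=NULL, no match -> kept with NULL
  - ticket 4 (Wrong timezone): agent_id=1 -> matches Alice
  - ticket 5 (Timeout error): agent_id=NULL, no match -> kept with NULL
  - ticket 6 (Missing icon): agent_id=2 -> matches George
  - ticket 7 (Slow page load): agent_id=2 -> matches George
All 7 rows appear; 2 have NULL agent.

SQL:
SELECT a.title, b.name AS agent
FROM tickets a
LEFT JOIN agents b ON a.agent_id = b.id

Result:
title          | agent 
---------------+-------
Memory leak    | Alice 
Broken link    | George
Race condition | NULL  
Wrong timezone | Alice 
Timeout error  | NULL  
Missing icon   | George
Slow page load | George
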